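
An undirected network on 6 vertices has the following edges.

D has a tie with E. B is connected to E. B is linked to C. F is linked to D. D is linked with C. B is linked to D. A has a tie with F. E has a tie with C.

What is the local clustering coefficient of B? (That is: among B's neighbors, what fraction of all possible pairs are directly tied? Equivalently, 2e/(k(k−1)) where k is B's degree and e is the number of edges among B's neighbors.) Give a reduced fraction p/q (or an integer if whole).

B's neighbors: C, D, and E (k = 3).
Possible neighbor pairs: C(3,2) = 3. Edges among them: C–D, C–E, D–E → e = 3.
Clustering(B) = 3/3 = 1.

1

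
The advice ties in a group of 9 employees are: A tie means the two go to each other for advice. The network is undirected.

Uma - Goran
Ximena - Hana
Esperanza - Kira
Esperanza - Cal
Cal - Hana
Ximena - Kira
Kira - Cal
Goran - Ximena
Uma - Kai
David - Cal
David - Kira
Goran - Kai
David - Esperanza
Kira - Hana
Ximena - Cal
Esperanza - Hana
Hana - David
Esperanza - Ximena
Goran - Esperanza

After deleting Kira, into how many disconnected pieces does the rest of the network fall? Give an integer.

Kira's neighbors (Cal, David, Esperanza, Hana, and Ximena) remain reachable from one another through other ties, so the rest of the network stays in one piece.

1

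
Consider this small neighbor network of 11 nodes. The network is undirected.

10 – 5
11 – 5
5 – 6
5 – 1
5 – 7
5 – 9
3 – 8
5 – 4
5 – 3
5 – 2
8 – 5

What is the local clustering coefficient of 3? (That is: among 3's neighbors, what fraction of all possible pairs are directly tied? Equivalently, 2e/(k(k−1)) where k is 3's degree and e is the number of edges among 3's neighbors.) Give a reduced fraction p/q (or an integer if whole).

3's neighbors: 5 and 8 (k = 2).
Possible neighbor pairs: C(2,2) = 1. Edges among them: 5–8 → e = 1.
Clustering(3) = 1/1.

1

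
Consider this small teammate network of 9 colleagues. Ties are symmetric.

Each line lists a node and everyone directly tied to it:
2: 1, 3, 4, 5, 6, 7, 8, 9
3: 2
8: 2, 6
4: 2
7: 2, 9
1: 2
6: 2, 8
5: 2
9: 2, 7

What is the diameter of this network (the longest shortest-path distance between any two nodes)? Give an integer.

2

Eccentricity of each node (its greatest distance to any other): 1:2, 2:1, 3:2, 4:2, 5:2, 6:2, 7:2, 8:2, 9:2.
The maximum eccentricity is 2, realized for instance by the pair 8–1 via 8 – 2 – 1. So the diameter is 2.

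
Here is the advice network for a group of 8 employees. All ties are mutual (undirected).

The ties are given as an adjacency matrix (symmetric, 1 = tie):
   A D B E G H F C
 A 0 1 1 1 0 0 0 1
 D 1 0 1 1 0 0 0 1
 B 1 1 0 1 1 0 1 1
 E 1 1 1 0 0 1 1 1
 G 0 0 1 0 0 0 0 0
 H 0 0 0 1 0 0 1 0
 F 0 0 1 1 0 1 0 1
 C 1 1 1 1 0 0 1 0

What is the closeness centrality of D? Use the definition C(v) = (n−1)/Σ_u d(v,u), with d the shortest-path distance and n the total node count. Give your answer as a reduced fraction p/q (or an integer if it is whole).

7/10

Distances from D: A:1, B:1, C:1, E:1, F:2, G:2, H:2. Sum = 10.
n = 8, so closeness = 7/10.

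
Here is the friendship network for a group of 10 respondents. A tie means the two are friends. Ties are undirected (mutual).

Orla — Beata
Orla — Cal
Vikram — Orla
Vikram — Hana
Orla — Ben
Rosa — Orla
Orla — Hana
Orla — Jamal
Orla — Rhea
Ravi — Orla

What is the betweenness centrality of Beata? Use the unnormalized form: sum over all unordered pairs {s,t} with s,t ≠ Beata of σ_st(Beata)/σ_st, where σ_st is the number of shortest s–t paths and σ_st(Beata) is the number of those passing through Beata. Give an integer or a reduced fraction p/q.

No shortest path between any pair of other nodes passes through Beata.
Summing the contributions gives betweenness(Beata) = 0.

0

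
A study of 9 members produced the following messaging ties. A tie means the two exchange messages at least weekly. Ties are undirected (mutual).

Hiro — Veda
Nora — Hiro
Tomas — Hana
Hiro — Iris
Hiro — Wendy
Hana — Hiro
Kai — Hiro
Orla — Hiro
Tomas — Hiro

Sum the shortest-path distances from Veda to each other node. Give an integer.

Distances from Veda: Hana:2, Hiro:1, Iris:2, Kai:2, Nora:2, Orla:2, Tomas:2, Wendy:2.
Sum = 2 + 1 + 2 + 2 + 2 + 2 + 2 + 2 = 15.

15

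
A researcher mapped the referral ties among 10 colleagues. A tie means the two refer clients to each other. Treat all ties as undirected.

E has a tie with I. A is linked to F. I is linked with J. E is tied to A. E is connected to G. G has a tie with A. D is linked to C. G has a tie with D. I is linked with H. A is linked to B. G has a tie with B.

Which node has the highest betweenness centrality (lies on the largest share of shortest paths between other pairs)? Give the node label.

Unnormalized betweenness of each node: A:10, B:0, C:0, D:8, E:18, F:0, G:16, H:0, I:15, J:0.
E has the largest value, 18, making it the main broker — the node through which the most shortest paths run.

E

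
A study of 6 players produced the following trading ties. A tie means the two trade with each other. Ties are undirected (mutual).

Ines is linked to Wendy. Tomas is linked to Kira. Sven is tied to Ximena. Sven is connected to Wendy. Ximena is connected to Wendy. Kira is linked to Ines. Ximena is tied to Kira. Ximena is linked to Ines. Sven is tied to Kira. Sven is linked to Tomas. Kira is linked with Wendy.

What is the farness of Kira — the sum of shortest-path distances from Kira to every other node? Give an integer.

Distances from Kira: Ines:1, Sven:1, Tomas:1, Wendy:1, Ximena:1.
Sum = 1 + 1 + 1 + 1 + 1 = 5.

5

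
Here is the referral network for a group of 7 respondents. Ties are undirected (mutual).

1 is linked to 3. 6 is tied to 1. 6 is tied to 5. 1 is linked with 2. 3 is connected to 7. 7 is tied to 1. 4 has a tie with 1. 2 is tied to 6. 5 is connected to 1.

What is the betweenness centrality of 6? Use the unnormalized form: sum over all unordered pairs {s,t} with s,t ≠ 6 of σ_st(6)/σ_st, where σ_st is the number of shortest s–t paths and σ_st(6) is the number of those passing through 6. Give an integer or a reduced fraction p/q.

1/2

Pairs whose geodesics pass through 6 — 2–5: 1/2.
All other pairs contribute 0.
Summing the contributions gives betweenness(6) = 1/2.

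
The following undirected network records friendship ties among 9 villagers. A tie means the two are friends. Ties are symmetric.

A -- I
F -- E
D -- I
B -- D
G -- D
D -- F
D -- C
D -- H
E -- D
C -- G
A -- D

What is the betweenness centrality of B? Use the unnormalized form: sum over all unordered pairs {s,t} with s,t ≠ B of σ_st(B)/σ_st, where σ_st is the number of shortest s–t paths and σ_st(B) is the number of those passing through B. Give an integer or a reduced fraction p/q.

No shortest path between any pair of other nodes passes through B.
Summing the contributions gives betweenness(B) = 0.

0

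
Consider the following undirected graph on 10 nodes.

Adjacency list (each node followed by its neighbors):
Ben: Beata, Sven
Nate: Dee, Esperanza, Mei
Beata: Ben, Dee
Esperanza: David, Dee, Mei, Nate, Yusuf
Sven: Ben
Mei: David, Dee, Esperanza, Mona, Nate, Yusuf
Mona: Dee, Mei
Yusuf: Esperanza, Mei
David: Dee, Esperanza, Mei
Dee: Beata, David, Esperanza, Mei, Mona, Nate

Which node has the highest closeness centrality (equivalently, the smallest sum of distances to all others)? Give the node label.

Dee

Farness (sum of distances to all others) for each node — Beata:17, Ben:23, David:18, Dee:13, Esperanza:16, Mei:15, Mona:19, Nate:18, Sven:31, Yusuf:22.
The smallest farness is 13, for Dee, so Dee has the highest closeness.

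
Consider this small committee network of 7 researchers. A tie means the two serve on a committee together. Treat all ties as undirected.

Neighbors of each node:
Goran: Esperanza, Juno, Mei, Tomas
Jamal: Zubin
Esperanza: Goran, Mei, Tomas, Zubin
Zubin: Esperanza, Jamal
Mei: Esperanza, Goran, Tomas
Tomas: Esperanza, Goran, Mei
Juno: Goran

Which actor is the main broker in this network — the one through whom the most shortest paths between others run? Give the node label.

Esperanza

Unnormalized betweenness of each node: Esperanza:8, Goran:5, Jamal:0, Juno:0, Mei:0, Tomas:0, Zubin:5.
Esperanza has the largest value, 8, making it the main broker — the node through which the most shortest paths run.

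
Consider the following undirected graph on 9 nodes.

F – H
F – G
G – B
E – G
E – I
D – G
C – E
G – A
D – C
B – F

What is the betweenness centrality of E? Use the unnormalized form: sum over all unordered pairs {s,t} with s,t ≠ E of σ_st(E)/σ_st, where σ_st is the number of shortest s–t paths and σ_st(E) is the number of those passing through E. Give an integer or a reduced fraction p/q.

Pairs whose geodesics pass through E — A–I: 1; A–C: 1/2; F–I: 1; F–C: 1/2; I–D: 2/2; I–H: 1; I–G: 1; I–B: 1; I–C: 1; H–C: 1/2; G–C: 1/2; B–C: 1/2.
All other pairs contribute 0.
Summing the contributions gives betweenness(E) = 19/2.

19/2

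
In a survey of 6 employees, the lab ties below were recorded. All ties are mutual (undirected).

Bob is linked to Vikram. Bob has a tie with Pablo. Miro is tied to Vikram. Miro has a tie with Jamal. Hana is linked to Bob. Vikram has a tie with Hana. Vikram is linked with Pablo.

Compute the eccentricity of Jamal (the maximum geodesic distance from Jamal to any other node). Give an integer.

Distances from Jamal: Bob:3, Hana:3, Miro:1, Pablo:3, Vikram:2.
The largest is 3 (to Hana, Bob, and Pablo), so the eccentricity of Jamal is 3.

3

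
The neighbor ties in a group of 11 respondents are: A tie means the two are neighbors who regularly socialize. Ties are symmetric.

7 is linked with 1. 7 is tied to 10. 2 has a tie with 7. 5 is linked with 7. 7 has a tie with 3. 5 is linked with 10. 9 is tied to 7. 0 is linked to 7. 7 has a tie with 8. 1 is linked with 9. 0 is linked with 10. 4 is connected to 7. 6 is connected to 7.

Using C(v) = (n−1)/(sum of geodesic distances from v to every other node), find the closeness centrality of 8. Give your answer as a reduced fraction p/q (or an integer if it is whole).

Distances from 8: 0:2, 1:2, 2:2, 3:2, 4:2, 5:2, 6:2, 7:1, 9:2, 10:2. Sum = 19.
n = 11, so closeness = 10/19.

10/19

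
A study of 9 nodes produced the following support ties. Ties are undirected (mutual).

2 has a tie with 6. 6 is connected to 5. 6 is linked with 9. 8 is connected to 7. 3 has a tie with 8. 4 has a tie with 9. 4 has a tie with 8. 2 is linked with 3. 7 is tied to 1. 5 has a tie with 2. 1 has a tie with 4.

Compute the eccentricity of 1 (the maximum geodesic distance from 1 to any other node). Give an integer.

Distances from 1: 2:4, 3:3, 4:1, 5:4, 6:3, 7:1, 8:2, 9:2.
The largest is 4 (to 2 and 5), so the eccentricity of 1 is 4.

4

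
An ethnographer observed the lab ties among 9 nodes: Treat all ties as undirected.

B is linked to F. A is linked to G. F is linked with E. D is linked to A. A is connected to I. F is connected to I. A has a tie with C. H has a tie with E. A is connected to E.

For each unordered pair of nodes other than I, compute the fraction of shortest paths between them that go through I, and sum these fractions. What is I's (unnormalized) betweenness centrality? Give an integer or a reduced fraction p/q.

Pairs whose geodesics pass through I — B–D: 1/2; B–C: 1/2; B–A: 1/2; B–G: 1/2; D–F: 1/2; C–F: 1/2; A–F: 1/2; G–F: 1/2.
All other pairs contribute 0.
Summing the contributions gives betweenness(I) = 4.

4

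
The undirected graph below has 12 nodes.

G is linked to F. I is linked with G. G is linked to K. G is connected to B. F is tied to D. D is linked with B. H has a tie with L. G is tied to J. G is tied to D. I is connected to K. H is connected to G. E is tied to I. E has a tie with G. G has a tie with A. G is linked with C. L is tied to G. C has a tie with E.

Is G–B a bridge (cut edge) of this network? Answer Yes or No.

Even without that edge, G still reaches B via G – D – B, so the network stays connected. Not a bridge.

No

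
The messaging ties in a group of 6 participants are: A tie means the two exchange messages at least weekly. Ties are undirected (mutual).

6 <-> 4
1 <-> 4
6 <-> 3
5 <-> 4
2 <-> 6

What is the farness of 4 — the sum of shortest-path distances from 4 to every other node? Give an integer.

Distances from 4: 1:1, 2:2, 3:2, 5:1, 6:1.
Sum = 1 + 2 + 2 + 1 + 1 = 7.

7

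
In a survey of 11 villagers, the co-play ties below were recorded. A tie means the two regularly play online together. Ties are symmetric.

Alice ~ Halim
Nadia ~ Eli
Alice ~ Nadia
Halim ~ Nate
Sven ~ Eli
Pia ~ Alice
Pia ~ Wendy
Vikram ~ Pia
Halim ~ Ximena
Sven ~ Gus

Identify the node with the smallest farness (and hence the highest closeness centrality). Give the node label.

Alice

Farness (sum of distances to all others) for each node — Alice:20, Eli:28, Gus:44, Halim:25, Nadia:23, Nate:34, Pia:25, Sven:35, Vikram:34, Wendy:34, Ximena:34.
The smallest farness is 20, for Alice, so Alice has the highest closeness.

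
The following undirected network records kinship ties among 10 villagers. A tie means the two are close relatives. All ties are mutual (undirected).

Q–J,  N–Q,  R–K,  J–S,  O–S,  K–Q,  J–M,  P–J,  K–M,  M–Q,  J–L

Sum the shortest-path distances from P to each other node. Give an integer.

22

Distances from P: J:1, K:3, L:2, M:2, N:3, O:3, Q:2, R:4, S:2.
Sum = 1 + 3 + 2 + 2 + 3 + 3 + 2 + 4 + 2 = 22.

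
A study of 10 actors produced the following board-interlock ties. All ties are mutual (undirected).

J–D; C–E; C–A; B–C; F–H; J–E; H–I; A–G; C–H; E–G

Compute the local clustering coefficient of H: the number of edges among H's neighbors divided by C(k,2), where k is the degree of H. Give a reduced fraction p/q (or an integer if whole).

0

H's neighbors: C, F, and I (k = 3).
Possible neighbor pairs: C(3,2) = 3. Edges among them: none → e = 0.
Clustering(H) = 0/3 = 0.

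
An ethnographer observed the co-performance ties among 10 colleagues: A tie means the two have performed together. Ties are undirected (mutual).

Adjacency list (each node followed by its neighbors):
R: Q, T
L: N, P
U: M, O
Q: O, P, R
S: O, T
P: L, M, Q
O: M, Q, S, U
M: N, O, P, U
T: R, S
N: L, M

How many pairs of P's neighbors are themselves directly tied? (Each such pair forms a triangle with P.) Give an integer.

0

P's neighbors are L, M, and Q, but none of them are tied to each other, so no triangle contains P.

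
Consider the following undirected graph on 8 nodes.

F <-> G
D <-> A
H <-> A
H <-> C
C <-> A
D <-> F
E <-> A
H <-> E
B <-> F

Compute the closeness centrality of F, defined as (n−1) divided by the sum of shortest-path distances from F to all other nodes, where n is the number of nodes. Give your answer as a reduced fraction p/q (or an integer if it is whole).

1/2

Distances from F: A:2, B:1, C:3, D:1, E:3, G:1, H:3. Sum = 14.
n = 8, so closeness = 7/14 = 1/2.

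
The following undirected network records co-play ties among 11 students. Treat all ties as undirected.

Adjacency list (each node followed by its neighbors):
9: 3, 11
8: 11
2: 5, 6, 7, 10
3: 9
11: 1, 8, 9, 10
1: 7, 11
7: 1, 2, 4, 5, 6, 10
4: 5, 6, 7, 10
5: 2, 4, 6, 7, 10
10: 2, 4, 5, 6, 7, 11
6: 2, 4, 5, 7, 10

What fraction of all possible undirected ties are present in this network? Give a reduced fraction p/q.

There are 20 edges and 11 nodes, so the maximum possible is C(11,2) = 55.
Density = 20/55 = 4/11.

4/11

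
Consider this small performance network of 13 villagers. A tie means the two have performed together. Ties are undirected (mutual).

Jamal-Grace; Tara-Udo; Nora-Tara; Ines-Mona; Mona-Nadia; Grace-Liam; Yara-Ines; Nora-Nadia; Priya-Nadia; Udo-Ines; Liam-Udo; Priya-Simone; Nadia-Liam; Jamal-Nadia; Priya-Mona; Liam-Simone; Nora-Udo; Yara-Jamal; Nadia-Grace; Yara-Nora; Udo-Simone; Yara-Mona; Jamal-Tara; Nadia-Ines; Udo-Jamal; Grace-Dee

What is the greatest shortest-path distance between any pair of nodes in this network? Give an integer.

3

Eccentricity of each node (its greatest distance to any other): Dee:3, Grace:2, Ines:3, Jamal:2, Liam:3, Mona:3, Nadia:2, Nora:3, Priya:3, Simone:3, Tara:3, Udo:3, Yara:3.
The maximum eccentricity is 3, realized for instance by the pair Tara–Priya via Tara – Nora – Nadia – Priya. So the diameter is 3.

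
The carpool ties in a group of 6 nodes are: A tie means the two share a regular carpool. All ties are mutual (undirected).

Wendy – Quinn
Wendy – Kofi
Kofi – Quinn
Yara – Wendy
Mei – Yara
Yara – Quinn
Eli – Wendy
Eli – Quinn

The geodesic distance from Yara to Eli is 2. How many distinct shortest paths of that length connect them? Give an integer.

2

The shortest distance is 2. The length-2 paths are: Yara–Wendy–Eli; Yara–Quinn–Eli.
That gives 2 distinct shortest paths.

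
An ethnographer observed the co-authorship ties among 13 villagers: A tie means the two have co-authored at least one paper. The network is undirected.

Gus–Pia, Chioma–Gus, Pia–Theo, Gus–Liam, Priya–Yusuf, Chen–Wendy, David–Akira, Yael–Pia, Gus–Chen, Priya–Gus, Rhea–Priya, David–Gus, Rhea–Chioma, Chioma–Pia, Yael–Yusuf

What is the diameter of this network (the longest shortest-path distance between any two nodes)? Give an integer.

Eccentricity of each node (its greatest distance to any other): Akira:4, Chen:3, Chioma:3, David:3, Gus:2, Liam:3, Pia:3, Priya:3, Rhea:4, Theo:4, Wendy:4, Yael:4, Yusuf:4.
The maximum eccentricity is 4, realized for instance by the pair Theo–Wendy via Theo – Pia – Gus – Chen – Wendy. So the diameter is 4.

4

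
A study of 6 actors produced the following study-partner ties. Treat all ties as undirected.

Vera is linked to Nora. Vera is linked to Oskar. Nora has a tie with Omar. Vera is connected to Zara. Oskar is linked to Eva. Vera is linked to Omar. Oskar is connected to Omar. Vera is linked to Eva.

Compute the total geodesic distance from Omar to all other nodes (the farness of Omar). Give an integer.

7

Distances from Omar: Eva:2, Nora:1, Oskar:1, Vera:1, Zara:2.
Sum = 2 + 1 + 1 + 1 + 2 = 7.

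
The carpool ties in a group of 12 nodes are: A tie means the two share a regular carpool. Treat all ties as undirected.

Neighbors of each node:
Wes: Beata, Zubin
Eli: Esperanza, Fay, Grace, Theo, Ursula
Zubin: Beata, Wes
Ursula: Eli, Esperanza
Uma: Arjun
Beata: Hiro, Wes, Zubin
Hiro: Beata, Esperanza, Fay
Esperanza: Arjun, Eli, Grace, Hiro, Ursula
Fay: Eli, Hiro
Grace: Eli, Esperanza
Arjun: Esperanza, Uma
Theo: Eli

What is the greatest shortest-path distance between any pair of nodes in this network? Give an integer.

Eccentricity of each node (its greatest distance to any other): Arjun:4, Beata:4, Eli:4, Esperanza:3, Fay:4, Grace:4, Hiro:3, Theo:5, Uma:5, Ursula:4, Wes:5, Zubin:5.
The maximum eccentricity is 5, realized for instance by the pair Zubin–Theo via Zubin – Beata – Hiro – Fay – Eli – Theo. So the diameter is 5.

5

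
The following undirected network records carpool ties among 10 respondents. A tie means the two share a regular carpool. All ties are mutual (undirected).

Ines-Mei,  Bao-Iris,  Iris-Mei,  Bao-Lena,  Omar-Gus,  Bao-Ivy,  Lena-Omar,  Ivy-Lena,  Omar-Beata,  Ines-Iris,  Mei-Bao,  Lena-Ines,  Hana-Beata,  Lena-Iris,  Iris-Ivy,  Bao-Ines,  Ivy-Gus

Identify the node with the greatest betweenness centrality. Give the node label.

Unnormalized betweenness of each node: Bao:35/12, Beata:8, Gus:3/2, Hana:0, Ines:4/3, Iris:35/12, Ivy:17/4, Lena:43/3, Mei:0, Omar:59/4.
Omar has the largest value, 59/4, making it the main broker — the node through which the most shortest paths run.

Omar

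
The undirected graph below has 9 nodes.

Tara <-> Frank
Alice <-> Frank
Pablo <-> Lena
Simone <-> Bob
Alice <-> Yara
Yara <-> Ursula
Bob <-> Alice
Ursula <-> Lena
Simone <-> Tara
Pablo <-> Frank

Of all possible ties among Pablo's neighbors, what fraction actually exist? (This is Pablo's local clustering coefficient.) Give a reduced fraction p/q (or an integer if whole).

Pablo's neighbors: Frank and Lena (k = 2).
Possible neighbor pairs: C(2,2) = 1. Edges among them: none → e = 0.
Clustering(Pablo) = 0/1.

0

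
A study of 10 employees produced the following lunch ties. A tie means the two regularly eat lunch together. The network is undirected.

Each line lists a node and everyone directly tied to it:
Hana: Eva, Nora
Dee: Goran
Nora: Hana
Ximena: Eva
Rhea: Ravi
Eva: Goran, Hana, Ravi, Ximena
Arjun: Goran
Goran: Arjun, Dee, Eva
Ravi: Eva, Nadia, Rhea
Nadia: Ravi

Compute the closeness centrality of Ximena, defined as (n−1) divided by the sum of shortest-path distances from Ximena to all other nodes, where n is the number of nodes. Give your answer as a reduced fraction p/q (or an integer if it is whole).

9/22

Distances from Ximena: Arjun:3, Dee:3, Eva:1, Goran:2, Hana:2, Nadia:3, Nora:3, Ravi:2, Rhea:3. Sum = 22.
n = 10, so closeness = 9/22.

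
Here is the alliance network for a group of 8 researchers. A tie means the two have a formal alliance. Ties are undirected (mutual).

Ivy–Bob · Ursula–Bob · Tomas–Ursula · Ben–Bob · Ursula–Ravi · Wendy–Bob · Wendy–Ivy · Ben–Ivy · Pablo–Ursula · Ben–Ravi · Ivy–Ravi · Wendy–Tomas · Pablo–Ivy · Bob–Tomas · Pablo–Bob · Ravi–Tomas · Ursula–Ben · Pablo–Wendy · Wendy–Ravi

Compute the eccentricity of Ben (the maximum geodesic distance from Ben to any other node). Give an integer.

Distances from Ben: Bob:1, Ivy:1, Pablo:2, Ravi:1, Tomas:2, Ursula:1, Wendy:2.
The largest is 2 (to Pablo, Tomas, and Wendy), so the eccentricity of Ben is 2.

2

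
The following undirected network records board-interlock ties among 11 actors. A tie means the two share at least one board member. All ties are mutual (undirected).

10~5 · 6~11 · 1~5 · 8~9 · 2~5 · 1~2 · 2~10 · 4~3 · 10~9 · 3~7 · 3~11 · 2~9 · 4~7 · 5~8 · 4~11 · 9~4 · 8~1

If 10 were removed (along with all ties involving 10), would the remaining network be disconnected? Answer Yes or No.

Even without 10, every remaining node can still reach every other (the residual graph is connected), so 10 is not a cut vertex.

No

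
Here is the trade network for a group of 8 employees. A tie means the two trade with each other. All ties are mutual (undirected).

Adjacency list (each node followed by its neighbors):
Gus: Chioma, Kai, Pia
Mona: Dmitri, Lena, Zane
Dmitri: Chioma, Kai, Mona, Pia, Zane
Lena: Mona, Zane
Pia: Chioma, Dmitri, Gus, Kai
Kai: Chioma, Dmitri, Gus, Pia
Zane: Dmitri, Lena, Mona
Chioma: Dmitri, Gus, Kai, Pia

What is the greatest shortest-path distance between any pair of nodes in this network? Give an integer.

Eccentricity of each node (its greatest distance to any other): Chioma:3, Dmitri:2, Gus:4, Kai:3, Lena:4, Mona:3, Pia:3, Zane:3.
The maximum eccentricity is 4, realized for instance by the pair Gus–Lena via Gus – Chioma – Dmitri – Mona – Lena. So the diameter is 4.

4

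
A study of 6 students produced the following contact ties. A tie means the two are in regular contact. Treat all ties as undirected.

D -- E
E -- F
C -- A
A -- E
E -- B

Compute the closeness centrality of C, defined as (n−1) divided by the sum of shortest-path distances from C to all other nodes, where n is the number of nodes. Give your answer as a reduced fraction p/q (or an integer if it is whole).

5/12

Distances from C: A:1, B:3, D:3, E:2, F:3. Sum = 12.
n = 6, so closeness = 5/12.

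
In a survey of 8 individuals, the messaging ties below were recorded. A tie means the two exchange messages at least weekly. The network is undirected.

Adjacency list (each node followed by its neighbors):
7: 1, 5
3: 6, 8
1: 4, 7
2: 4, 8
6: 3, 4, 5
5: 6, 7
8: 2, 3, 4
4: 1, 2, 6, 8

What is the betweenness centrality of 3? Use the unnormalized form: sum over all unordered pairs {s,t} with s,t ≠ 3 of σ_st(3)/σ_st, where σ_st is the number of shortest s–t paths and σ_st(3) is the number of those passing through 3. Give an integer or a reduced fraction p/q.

1

Pairs whose geodesics pass through 3 — 5–8: 1/2; 6–8: 1/2.
All other pairs contribute 0.
Summing the contributions gives betweenness(3) = 1.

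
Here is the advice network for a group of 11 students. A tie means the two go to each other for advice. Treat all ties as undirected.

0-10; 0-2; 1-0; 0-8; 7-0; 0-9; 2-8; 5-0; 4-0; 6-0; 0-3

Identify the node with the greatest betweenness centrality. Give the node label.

Unnormalized betweenness of each node: 0:44, 1:0, 2:0, 3:0, 4:0, 5:0, 6:0, 7:0, 8:0, 9:0, 10:0.
0 has the largest value, 44, making it the main broker — the node through which the most shortest paths run.

0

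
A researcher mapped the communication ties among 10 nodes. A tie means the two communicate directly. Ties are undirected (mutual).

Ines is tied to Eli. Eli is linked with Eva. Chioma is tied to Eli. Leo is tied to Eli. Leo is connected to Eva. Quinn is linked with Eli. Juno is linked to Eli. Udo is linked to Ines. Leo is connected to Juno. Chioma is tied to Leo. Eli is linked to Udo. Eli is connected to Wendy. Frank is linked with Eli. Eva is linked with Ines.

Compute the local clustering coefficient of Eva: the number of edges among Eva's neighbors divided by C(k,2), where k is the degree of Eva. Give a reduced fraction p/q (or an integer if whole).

2/3

Eva's neighbors: Eli, Ines, and Leo (k = 3).
Possible neighbor pairs: C(3,2) = 3. Edges among them: Eli–Ines, Eli–Leo → e = 2.
Clustering(Eva) = 2/3.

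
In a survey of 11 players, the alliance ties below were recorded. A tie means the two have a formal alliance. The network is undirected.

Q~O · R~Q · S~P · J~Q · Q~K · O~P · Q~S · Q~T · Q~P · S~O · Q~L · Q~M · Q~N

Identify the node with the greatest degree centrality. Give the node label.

Q

Degrees — J:1, K:1, L:1, M:1, N:1, O:3, P:3, Q:10, R:1, S:3, T:1.
The maximum is 10, attained only by Q.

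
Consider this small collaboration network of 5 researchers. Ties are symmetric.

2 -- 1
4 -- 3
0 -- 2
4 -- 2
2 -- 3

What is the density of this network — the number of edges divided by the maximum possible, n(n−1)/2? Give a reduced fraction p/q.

1/2

There are 5 edges and 5 nodes, so the maximum possible is C(5,2) = 10.
Density = 5/10 = 1/2.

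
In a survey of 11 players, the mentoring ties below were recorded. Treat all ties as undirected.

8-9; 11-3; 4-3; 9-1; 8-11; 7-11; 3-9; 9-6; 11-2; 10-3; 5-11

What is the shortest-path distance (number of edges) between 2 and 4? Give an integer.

3

One shortest route is 2 – 11 – 3 – 4, which uses 3 edges, and at distance 2 from 2 we only reach {3, 5, 7, 8}, which does not include 4. So d(2,4) = 3.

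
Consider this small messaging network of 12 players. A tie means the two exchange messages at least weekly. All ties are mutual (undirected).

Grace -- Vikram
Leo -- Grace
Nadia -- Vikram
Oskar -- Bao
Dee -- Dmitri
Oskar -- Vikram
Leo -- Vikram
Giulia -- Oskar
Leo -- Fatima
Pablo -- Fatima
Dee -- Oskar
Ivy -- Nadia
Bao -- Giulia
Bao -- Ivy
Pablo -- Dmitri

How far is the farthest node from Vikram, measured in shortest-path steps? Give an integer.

3

Distances from Vikram: Bao:2, Dee:2, Dmitri:3, Fatima:2, Giulia:2, Grace:1, Ivy:2, Leo:1, Nadia:1, Oskar:1, Pablo:3.
The largest is 3 (to Pablo and Dmitri), so the eccentricity of Vikram is 3.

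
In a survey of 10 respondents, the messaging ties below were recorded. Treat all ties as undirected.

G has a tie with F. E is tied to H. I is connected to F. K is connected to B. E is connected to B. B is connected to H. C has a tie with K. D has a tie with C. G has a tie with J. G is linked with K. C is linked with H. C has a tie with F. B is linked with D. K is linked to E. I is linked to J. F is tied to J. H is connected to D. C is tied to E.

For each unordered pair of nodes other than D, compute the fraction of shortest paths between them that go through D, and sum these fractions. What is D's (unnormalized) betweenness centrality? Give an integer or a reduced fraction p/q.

Pairs whose geodesics pass through D — F–B: 1/5; I–B: 1/6; B–C: 1/4.
All other pairs contribute 0.
Summing the contributions gives betweenness(D) = 37/60.

37/60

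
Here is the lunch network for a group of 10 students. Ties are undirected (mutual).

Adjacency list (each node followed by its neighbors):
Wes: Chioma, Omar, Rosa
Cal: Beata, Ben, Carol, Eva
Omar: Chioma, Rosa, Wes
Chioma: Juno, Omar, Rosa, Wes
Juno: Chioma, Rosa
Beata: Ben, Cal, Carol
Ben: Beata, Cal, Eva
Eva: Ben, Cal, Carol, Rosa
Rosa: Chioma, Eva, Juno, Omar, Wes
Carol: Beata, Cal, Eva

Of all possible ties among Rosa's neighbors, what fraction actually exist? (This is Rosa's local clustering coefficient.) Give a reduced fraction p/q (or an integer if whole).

2/5

Rosa's neighbors: Chioma, Eva, Juno, Omar, and Wes (k = 5).
Possible neighbor pairs: C(5,2) = 10. Edges among them: Chioma–Juno, Chioma–Omar, Chioma–Wes, Omar–Wes → e = 4.
Clustering(Rosa) = 4/10 = 2/5.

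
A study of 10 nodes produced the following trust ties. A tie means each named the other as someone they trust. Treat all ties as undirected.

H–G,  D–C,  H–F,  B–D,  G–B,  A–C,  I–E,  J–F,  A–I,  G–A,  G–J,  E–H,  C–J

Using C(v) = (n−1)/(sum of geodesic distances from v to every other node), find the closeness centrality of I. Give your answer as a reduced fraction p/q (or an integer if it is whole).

9/20

Distances from I: A:1, B:3, C:2, D:3, E:1, F:3, G:2, H:2, J:3. Sum = 20.
n = 10, so closeness = 9/20.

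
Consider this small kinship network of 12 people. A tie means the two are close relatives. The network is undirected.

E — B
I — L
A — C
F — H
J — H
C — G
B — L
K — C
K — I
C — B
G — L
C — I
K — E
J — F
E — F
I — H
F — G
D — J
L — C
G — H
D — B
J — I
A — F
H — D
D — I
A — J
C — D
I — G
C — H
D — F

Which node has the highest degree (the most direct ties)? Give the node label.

C

Degrees — A:3, B:4, C:8, D:6, E:3, F:6, G:5, H:6, I:7, J:5, K:3, L:4.
The maximum is 8, attained only by C.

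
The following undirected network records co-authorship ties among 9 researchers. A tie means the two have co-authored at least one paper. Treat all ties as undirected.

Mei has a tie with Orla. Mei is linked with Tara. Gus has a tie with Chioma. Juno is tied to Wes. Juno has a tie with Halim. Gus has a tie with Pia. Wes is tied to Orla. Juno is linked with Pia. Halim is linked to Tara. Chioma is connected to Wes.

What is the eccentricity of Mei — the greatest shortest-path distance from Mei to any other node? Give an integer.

4

Distances from Mei: Chioma:3, Gus:4, Halim:2, Juno:3, Orla:1, Pia:4, Tara:1, Wes:2.
The largest is 4 (to Pia and Gus), so the eccentricity of Mei is 4.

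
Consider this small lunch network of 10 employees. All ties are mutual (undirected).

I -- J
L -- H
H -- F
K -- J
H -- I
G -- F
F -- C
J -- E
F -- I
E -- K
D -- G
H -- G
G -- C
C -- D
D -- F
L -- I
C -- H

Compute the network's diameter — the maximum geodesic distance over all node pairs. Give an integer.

Eccentricity of each node (its greatest distance to any other): C:4, D:4, E:4, F:3, G:4, H:3, I:2, J:3, K:4, L:3.
The maximum eccentricity is 4, realized for instance by the pair C–K via C – F – I – J – K. So the diameter is 4.

4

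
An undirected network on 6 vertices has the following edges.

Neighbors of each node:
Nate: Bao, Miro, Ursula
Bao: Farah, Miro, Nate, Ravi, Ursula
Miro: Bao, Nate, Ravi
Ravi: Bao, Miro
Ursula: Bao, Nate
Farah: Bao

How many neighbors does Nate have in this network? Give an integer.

Nate is directly tied to Bao, Miro, and Ursula. That is 3 neighbors, so the degree of Nate is 3.

3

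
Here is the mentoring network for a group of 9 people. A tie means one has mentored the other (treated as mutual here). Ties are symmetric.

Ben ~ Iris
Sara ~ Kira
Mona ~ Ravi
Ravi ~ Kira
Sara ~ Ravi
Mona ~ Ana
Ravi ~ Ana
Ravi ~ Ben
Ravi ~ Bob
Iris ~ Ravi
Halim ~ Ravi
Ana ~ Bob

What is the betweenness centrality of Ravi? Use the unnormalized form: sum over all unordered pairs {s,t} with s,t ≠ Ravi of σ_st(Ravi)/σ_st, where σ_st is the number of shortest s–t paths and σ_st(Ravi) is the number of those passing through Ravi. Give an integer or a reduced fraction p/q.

47/2

Pairs whose geodesics pass through Ravi — Iris–Sara: 1; Iris–Bob: 1; Iris–Mona: 1; Iris–Halim: 1; Iris–Kira: 1; Iris–Ana: 1; Sara–Bob: 1; Sara–Mona: 1; Sara–Halim: 1; Sara–Ben: 1; Sara–Ana: 1; Bob–Mona: 1/2; Bob–Halim: 1; Bob–Ben: 1 … (+10 more pairs).
All other pairs contribute 0.
Summing the contributions gives betweenness(Ravi) = 47/2.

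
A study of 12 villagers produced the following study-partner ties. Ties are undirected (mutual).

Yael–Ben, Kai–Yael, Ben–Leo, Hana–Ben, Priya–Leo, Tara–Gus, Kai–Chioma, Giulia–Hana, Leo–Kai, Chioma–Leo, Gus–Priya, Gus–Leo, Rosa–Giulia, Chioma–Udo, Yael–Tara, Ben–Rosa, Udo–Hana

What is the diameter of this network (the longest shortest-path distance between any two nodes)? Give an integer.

4

Eccentricity of each node (its greatest distance to any other): Ben:2, Chioma:3, Giulia:4, Gus:4, Hana:3, Kai:4, Leo:3, Priya:4, Rosa:3, Tara:4, Udo:4, Yael:3.
The maximum eccentricity is 4, realized for instance by the pair Kai–Giulia via Kai – Chioma – Udo – Hana – Giulia. So the diameter is 4.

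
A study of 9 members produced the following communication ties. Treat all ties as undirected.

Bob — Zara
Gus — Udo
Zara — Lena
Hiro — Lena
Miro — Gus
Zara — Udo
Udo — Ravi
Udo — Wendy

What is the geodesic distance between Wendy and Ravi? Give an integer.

2

One shortest route is Wendy – Udo – Ravi, which uses 2 edges, and Wendy and Ravi are not directly tied, so nothing shorter exists. So d(Wendy,Ravi) = 2.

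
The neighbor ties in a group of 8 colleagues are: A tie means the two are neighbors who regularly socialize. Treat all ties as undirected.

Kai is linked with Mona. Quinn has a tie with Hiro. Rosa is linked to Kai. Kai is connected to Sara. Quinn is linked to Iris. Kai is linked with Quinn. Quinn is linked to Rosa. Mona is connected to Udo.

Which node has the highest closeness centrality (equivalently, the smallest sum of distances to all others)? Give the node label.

Farness (sum of distances to all others) for each node — Hiro:17, Iris:17, Kai:10, Mona:14, Quinn:11, Rosa:13, Sara:16, Udo:20.
The smallest farness is 10, for Kai, so Kai has the highest closeness.

Kai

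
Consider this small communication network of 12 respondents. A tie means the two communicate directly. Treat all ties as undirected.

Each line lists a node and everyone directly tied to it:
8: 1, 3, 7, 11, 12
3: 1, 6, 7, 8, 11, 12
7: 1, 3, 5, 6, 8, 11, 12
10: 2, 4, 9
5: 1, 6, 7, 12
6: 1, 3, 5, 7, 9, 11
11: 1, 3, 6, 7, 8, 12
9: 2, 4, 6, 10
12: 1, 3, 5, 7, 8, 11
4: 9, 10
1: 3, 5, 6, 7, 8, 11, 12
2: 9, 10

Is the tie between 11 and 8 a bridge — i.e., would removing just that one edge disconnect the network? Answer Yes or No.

Even without that edge, 11 still reaches 8 via 11 – 1 – 8, so the network stays connected. Not a bridge.

No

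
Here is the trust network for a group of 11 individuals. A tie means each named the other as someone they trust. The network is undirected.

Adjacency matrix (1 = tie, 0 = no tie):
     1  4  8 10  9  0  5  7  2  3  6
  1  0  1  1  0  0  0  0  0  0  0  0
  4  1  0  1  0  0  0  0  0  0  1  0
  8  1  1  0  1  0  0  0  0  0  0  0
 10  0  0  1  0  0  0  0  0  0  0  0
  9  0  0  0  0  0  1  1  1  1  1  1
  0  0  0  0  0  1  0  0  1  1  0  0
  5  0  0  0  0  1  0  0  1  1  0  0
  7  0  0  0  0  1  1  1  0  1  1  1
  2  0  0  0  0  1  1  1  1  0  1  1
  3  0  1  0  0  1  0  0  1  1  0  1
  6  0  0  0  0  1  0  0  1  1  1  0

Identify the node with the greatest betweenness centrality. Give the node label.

3

Unnormalized betweenness of each node: 0:0, 1:0, 2:13/3, 3:24, 4:21, 5:0, 6:0, 7:13/3, 8:9, 9:13/3, 10:0.
3 has the largest value, 24, making it the main broker — the node through which the most shortest paths run.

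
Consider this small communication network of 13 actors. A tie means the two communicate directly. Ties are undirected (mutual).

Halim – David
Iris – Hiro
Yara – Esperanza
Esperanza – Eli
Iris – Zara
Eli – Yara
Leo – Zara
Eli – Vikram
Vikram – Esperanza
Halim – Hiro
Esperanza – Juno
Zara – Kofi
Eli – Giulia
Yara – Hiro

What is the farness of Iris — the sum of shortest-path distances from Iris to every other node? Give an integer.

Distances from Iris: David:3, Eli:3, Esperanza:3, Giulia:4, Halim:2, Hiro:1, Juno:4, Kofi:2, Leo:2, Vikram:4, Yara:2, Zara:1.
Sum = 3 + 3 + 3 + 4 + 2 + 1 + 4 + 2 + 2 + 4 + 2 + 1 = 31.

31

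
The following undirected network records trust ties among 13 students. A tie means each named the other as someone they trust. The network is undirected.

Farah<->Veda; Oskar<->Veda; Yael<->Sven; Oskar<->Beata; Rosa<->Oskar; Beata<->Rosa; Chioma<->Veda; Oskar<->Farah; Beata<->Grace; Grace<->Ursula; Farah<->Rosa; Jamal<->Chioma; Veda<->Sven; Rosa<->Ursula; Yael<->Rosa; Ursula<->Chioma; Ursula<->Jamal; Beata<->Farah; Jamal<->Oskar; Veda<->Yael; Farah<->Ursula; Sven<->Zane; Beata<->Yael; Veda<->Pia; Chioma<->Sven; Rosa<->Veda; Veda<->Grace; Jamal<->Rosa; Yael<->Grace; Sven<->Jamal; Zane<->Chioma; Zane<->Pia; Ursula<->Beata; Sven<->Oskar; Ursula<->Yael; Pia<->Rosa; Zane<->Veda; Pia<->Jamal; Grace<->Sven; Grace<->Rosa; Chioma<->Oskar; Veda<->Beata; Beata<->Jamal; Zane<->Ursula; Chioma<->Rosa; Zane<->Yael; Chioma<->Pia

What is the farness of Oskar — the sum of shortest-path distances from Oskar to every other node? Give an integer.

Distances from Oskar: Beata:1, Chioma:1, Farah:1, Grace:2, Jamal:1, Pia:2, Rosa:1, Sven:1, Ursula:2, Veda:1, Yael:2, Zane:2.
Sum = 1 + 1 + 1 + 2 + 1 + 2 + 1 + 1 + 2 + 1 + 2 + 2 = 17.

17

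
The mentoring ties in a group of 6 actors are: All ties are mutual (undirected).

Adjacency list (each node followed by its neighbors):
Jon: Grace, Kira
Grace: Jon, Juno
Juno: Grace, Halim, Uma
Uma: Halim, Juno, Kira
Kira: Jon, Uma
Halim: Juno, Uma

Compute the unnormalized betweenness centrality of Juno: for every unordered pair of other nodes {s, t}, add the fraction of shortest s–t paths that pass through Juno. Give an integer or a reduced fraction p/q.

5/2

Pairs whose geodesics pass through Juno — Halim–Jon: 1/2; Halim–Grace: 1; Uma–Grace: 1.
All other pairs contribute 0.
Summing the contributions gives betweenness(Juno) = 5/2.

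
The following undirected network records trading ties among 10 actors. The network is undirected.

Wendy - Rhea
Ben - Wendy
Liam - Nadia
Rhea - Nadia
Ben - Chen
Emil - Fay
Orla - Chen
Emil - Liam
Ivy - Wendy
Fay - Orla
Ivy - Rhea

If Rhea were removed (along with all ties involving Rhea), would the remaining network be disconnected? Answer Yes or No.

Even without Rhea, every remaining node can still reach every other (the residual graph is connected), so Rhea is not a cut vertex.

No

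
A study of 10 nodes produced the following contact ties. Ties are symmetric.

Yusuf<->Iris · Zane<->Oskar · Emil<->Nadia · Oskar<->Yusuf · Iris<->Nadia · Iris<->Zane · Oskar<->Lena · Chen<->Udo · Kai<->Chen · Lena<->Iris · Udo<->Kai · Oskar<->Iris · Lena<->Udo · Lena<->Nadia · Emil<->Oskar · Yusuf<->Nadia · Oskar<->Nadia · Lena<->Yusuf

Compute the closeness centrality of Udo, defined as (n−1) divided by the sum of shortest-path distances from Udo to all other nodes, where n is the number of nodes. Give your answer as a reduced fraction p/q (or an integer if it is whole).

9/17

Distances from Udo: Chen:1, Emil:3, Iris:2, Kai:1, Lena:1, Nadia:2, Oskar:2, Yusuf:2, Zane:3. Sum = 17.
n = 10, so closeness = 9/17.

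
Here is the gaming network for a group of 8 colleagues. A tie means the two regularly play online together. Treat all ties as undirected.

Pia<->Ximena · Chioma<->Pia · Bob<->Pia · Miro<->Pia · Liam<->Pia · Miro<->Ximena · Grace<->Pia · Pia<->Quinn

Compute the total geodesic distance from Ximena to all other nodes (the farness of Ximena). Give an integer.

12

Distances from Ximena: Bob:2, Chioma:2, Grace:2, Liam:2, Miro:1, Pia:1, Quinn:2.
Sum = 2 + 2 + 2 + 2 + 1 + 1 + 2 = 12.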